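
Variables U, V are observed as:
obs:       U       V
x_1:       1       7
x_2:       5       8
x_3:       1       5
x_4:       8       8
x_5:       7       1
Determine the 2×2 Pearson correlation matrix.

Step 1 — column means:
  mean(U) = (1 + 5 + 1 + 8 + 7) / 5 = 22/5 = 4.4
  mean(V) = (7 + 8 + 5 + 8 + 1) / 5 = 29/5 = 5.8

Step 2 — sample variances and covariances s[i,j] = (1/(n-1)) · Σ_k (x_{k,i} - mean_i) · (x_{k,j} - mean_j), with n-1 = 4:
  s[U,U] = ((-3.4)·(-3.4) + (0.6)·(0.6) + (-3.4)·(-3.4) + (3.6)·(3.6) + (2.6)·(2.6)) / 4 = 43.2/4 = 10.8
  s[U,V] = ((-3.4)·(1.2) + (0.6)·(2.2) + (-3.4)·(-0.8) + (3.6)·(2.2) + (2.6)·(-4.8)) / 4 = -4.6/4 = -1.15
  s[V,V] = ((1.2)·(1.2) + (2.2)·(2.2) + (-0.8)·(-0.8) + (2.2)·(2.2) + (-4.8)·(-4.8)) / 4 = 34.8/4 = 8.7
  Sample standard deviations s_i = √(s[i,i]):
  s(U) = √(10.8) = 3.2863
  s(V) = √(8.7) = 2.9496

Step 3 — r_{ij} = s_{ij} / (s_i · s_j):
  r[U,U] = 1 (diagonal).
  r[U,V] = -1.15 / (3.2863 · 2.9496) = -1.15 / 9.6933 = -0.1186
  r[V,V] = 1 (diagonal).

R is symmetric with unit diagonal. Assembling:

R = [[1, -0.1186],
 [-0.1186, 1]]


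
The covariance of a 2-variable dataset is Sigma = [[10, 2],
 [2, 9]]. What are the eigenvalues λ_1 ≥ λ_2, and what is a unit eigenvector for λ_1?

Step 1 — characteristic polynomial of 2×2 Sigma:
  det(Sigma - λI) = λ² - trace · λ + det = 0.
  trace = 10 + 9 = 19, det = 10·9 - (2)² = 86.
Step 2 — discriminant:
  Δ = trace² - 4·det = 361 - 344 = 17.
Step 3 — eigenvalues:
  λ = (trace ± √Δ)/2 = (19 ± 4.1231)/2,
  λ_1 = 11.5616,  λ_2 = 7.4384.

Step 4 — unit eigenvector for λ_1: solve (Sigma - λ_1 I)v = 0. First row:
  (10 - 11.5616)·v_x + (2)·v_y = 0, i.e. (-1.5616)·v_x + (2)·v_y = 0,
  so v ∝ (b, λ_1 - a) = (2, 1.5616) = u.
  ||u|| = √((2)² + (1.5616)²) = √(6.4384) ≈ 2.5374,
  v_1 = u/||u|| ≈ (0.7882, 0.6154) (||v_1|| = 1).

λ_1 = 11.5616,  λ_2 = 7.4384;  v_1 ≈ (0.7882, 0.6154)


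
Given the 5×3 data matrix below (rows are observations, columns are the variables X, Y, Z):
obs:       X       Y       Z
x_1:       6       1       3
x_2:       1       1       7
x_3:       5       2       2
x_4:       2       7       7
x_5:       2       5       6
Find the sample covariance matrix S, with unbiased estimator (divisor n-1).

Step 1 — column means:
  mean(X) = (6 + 1 + 5 + 2 + 2) / 5 = 16/5 = 3.2
  mean(Y) = (1 + 1 + 2 + 7 + 5) / 5 = 16/5 = 3.2
  mean(Z) = (3 + 7 + 2 + 7 + 6) / 5 = 25/5 = 5

Step 2 — sample covariance S[i,j] = (1/(n-1)) · Σ_k (x_{k,i} - mean_i) · (x_{k,j} - mean_j), with n-1 = 4.
  S[X,X] = ((2.8)·(2.8) + (-2.2)·(-2.2) + (1.8)·(1.8) + (-1.2)·(-1.2) + (-1.2)·(-1.2)) / 4 = 18.8/4 = 4.7
  S[X,Y] = ((2.8)·(-2.2) + (-2.2)·(-2.2) + (1.8)·(-1.2) + (-1.2)·(3.8) + (-1.2)·(1.8)) / 4 = -10.2/4 = -2.55
  S[X,Z] = ((2.8)·(-2) + (-2.2)·(2) + (1.8)·(-3) + (-1.2)·(2) + (-1.2)·(1)) / 4 = -19/4 = -4.75
  S[Y,Y] = ((-2.2)·(-2.2) + (-2.2)·(-2.2) + (-1.2)·(-1.2) + (3.8)·(3.8) + (1.8)·(1.8)) / 4 = 28.8/4 = 7.2
  S[Y,Z] = ((-2.2)·(-2) + (-2.2)·(2) + (-1.2)·(-3) + (3.8)·(2) + (1.8)·(1)) / 4 = 13/4 = 3.25
  S[Z,Z] = ((-2)·(-2) + (2)·(2) + (-3)·(-3) + (2)·(2) + (1)·(1)) / 4 = 22/4 = 5.5

S is symmetric (S[j,i] = S[i,j]). Assembling:

S = [[4.7, -2.55, -4.75],
 [-2.55, 7.2, 3.25],
 [-4.75, 3.25, 5.5]]


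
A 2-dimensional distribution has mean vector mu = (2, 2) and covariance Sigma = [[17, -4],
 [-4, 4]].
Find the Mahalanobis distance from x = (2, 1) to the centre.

Step 1 — centre the observation: (x - mu) = (0, -1).

Step 2 — invert Sigma. det(Sigma) = 17·4 - (-4)² = 52.
  Sigma^{-1} = (1/det) · [[d, -b], [-b, a]] = [[0.0769, 0.0769],
 [0.0769, 0.3269]].

Step 3 — form the quadratic (x - mu)^T · Sigma^{-1} · (x - mu):
  Sigma^{-1} · (x - mu) = (-0.0769, -0.3269).
  (x - mu)^T · [Sigma^{-1} · (x - mu)] = (0)·(-0.0769) + (-1)·(-0.3269) = 0.3269.

Step 4 — take square root: d = √(0.3269) ≈ 0.5718.

d(x, mu) = √(0.3269) ≈ 0.5718


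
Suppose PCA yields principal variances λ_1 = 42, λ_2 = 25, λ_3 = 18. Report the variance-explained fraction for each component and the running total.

Step 1 — total variance = trace(Sigma) = Σ λ_i = 42 + 25 + 18 = 85.

Step 2 — fraction explained by component i = λ_i / Σ λ:
  PC1: 42/85 = 0.4941
  PC2: 25/85 = 0.2941
  PC3: 18/85 = 0.2118

Step 3 — cumulative fraction after k components = (λ_1 + ... + λ_k) / Σ λ:
  k = 1: 42/85 = 0.4941
  k = 2: (42 + 25)/85 = 67/85 = 0.7882
  k = 3: (42 + 25 + 18)/85 = 85/85 = 1

Summary (fraction, with percent):

explained: PC1 0.4941 (49.41%), PC2 0.2941 (29.41%), PC3 0.2118 (21.18%);  cumulative: 0.4941, 0.7882, 1


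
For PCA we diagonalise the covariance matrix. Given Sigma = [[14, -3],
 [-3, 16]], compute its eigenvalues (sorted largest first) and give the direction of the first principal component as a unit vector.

Step 1 — characteristic polynomial of 2×2 Sigma:
  det(Sigma - λI) = λ² - trace · λ + det = 0.
  trace = 14 + 16 = 30, det = 14·16 - (-3)² = 215.
Step 2 — discriminant:
  Δ = trace² - 4·det = 900 - 860 = 40.
Step 3 — eigenvalues:
  λ = (trace ± √Δ)/2 = (30 ± 6.3246)/2,
  λ_1 = 18.1623,  λ_2 = 11.8377.

Step 4 — unit eigenvector for λ_1: solve (Sigma - λ_1 I)v = 0. First row:
  (14 - 18.1623)·v_x + (-3)·v_y = 0, i.e. (-4.1623)·v_x + (-3)·v_y = 0,
  so v ∝ (b, λ_1 - a) = (-3, 4.1623); multiply by -1 so the first entry is positive: u = (3, -4.1623).
  ||u|| = √((3)² + (-4.1623)²) = √(26.3246) ≈ 5.1307,
  v_1 = u/||u|| ≈ (0.5847, -0.8112) (||v_1|| = 1).

λ_1 = 18.1623,  λ_2 = 11.8377;  v_1 ≈ (0.5847, -0.8112)


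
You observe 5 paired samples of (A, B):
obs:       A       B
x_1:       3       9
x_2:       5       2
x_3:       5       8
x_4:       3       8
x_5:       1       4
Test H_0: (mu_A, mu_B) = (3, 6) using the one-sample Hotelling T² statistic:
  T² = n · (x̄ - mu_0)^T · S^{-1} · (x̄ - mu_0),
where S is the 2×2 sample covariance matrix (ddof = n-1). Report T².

Step 1 — sample mean vector:
  mean(A) = (3 + 5 + 5 + 3 + 1) / 5 = 17/5 = 3.4
  mean(B) = (9 + 2 + 8 + 8 + 4) / 5 = 31/5 = 6.2
  x̄ = (3.4, 6.2),  deviation x̄ - mu_0 = (3.4, 6.2) - (3, 6) = (0.4, 0.2).

Step 2 — sample covariance matrix, S[i,j] = (1/(n-1)) · Σ_k (x_{k,i} - mean_i) · (x_{k,j} - mean_j), divisor n-1 = 4:
  S[A,A] = ((-0.4)·(-0.4) + (1.6)·(1.6) + (1.6)·(1.6) + (-0.4)·(-0.4) + (-2.4)·(-2.4)) / 4 = 11.2/4 = 2.8
  S[A,B] = ((-0.4)·(2.8) + (1.6)·(-4.2) + (1.6)·(1.8) + (-0.4)·(1.8) + (-2.4)·(-2.2)) / 4 = -0.4/4 = -0.1
  S[B,B] = ((2.8)·(2.8) + (-4.2)·(-4.2) + (1.8)·(1.8) + (1.8)·(1.8) + (-2.2)·(-2.2)) / 4 = 36.8/4 = 9.2
  S = [[2.8, -0.1],
 [-0.1, 9.2]].

Step 3 — invert S. det(S) = 2.8·9.2 - (-0.1)² = 25.75.
  S^{-1} = (1/det) · [[d, -b], [-b, a]] = [[0.3573, 0.0039],
 [0.0039, 0.1087]].

Step 4 — quadratic form (x̄ - mu_0)^T · S^{-1} · (x̄ - mu_0):
  S^{-1} · (x̄ - mu_0) = (0.1437, 0.0233),
  (x̄ - mu_0)^T · [...] = (0.4)·(0.1437) + (0.2)·(0.0233) = 0.0621.

Step 5 — scale by n: T² = 5 · 0.0621 = 0.3107.

T² ≈ 0.3107


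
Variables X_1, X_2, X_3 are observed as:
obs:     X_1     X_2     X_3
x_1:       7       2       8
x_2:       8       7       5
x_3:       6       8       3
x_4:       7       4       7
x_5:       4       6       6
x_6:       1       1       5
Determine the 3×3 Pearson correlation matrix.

Step 1 — column means:
  mean(X_1) = (7 + 8 + 6 + 7 + 4 + 1) / 6 = 33/6 = 5.5
  mean(X_2) = (2 + 7 + 8 + 4 + 6 + 1) / 6 = 28/6 = 4.6667
  mean(X_3) = (8 + 5 + 3 + 7 + 6 + 5) / 6 = 34/6 = 5.6667

Step 2 — sample variances and covariances s[i,j] = (1/(n-1)) · Σ_k (x_{k,i} - mean_i) · (x_{k,j} - mean_j), with n-1 = 5:
  s[X_1,X_1] = ((1.5)·(1.5) + (2.5)·(2.5) + (0.5)·(0.5) + (1.5)·(1.5) + (-1.5)·(-1.5) + (-4.5)·(-4.5)) / 5 = 33.5/5 = 6.7
  s[X_1,X_2] = ((1.5)·(-2.6667) + (2.5)·(2.3333) + (0.5)·(3.3333) + (1.5)·(-0.6667) + (-1.5)·(1.3333) + (-4.5)·(-3.6667)) / 5 = 17/5 = 3.4
  s[X_1,X_3] = ((1.5)·(2.3333) + (2.5)·(-0.6667) + (0.5)·(-2.6667) + (1.5)·(1.3333) + (-1.5)·(0.3333) + (-4.5)·(-0.6667)) / 5 = 5/5 = 1
  s[X_2,X_2] = ((-2.6667)·(-2.6667) + (2.3333)·(2.3333) + (3.3333)·(3.3333) + (-0.6667)·(-0.6667) + (1.3333)·(1.3333) + (-3.6667)·(-3.6667)) / 5 = 39.3333/5 = 7.8667
  s[X_2,X_3] = ((-2.6667)·(2.3333) + (2.3333)·(-0.6667) + (3.3333)·(-2.6667) + (-0.6667)·(1.3333) + (1.3333)·(0.3333) + (-3.6667)·(-0.6667)) / 5 = -14.6667/5 = -2.9333
  s[X_3,X_3] = ((2.3333)·(2.3333) + (-0.6667)·(-0.6667) + (-2.6667)·(-2.6667) + (1.3333)·(1.3333) + (0.3333)·(0.3333) + (-0.6667)·(-0.6667)) / 5 = 15.3333/5 = 3.0667
  Sample standard deviations s_i = √(s[i,i]):
  s(X_1) = √(6.7) = 2.5884
  s(X_2) = √(7.8667) = 2.8048
  s(X_3) = √(3.0667) = 1.7512

Step 3 — r_{ij} = s_{ij} / (s_i · s_j):
  r[X_1,X_1] = 1 (diagonal).
  r[X_1,X_2] = 3.4 / (2.5884 · 2.8048) = 3.4 / 7.2599 = 0.4683
  r[X_1,X_3] = 1 / (2.5884 · 1.7512) = 1 / 4.5328 = 0.2206
  r[X_2,X_2] = 1 (diagonal).
  r[X_2,X_3] = -2.9333 / (2.8048 · 1.7512) = -2.9333 / 4.9117 = -0.5972
  r[X_3,X_3] = 1 (diagonal).

R is symmetric with unit diagonal. Assembling:

R = [[1, 0.4683, 0.2206],
 [0.4683, 1, -0.5972],
 [0.2206, -0.5972, 1]]


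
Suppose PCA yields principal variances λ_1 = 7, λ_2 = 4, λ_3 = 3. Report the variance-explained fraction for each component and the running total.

Step 1 — total variance = trace(Sigma) = Σ λ_i = 7 + 4 + 3 = 14.

Step 2 — fraction explained by component i = λ_i / Σ λ:
  PC1: 7/14 = 0.5
  PC2: 4/14 = 0.2857
  PC3: 3/14 = 0.2143

Step 3 — cumulative fraction after k components = (λ_1 + ... + λ_k) / Σ λ:
  k = 1: 7/14 = 0.5
  k = 2: (7 + 4)/14 = 11/14 = 0.7857
  k = 3: (7 + 4 + 3)/14 = 14/14 = 1

Summary (fraction, with percent):

explained: PC1 0.5 (50%), PC2 0.2857 (28.57%), PC3 0.2143 (21.43%);  cumulative: 0.5, 0.7857, 1


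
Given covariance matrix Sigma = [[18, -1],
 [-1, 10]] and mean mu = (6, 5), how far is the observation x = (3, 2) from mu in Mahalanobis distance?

Step 1 — centre the observation: (x - mu) = (-3, -3).

Step 2 — invert Sigma. det(Sigma) = 18·10 - (-1)² = 179.
  Sigma^{-1} = (1/det) · [[d, -b], [-b, a]] = [[0.0559, 0.0056],
 [0.0056, 0.1006]].

Step 3 — form the quadratic (x - mu)^T · Sigma^{-1} · (x - mu):
  Sigma^{-1} · (x - mu) = (-0.1844, -0.3184).
  (x - mu)^T · [Sigma^{-1} · (x - mu)] = (-3)·(-0.1844) + (-3)·(-0.3184) = 1.5084.

Step 4 — take square root: d = √(1.5084) ≈ 1.2282.

d(x, mu) = √(1.5084) ≈ 1.2282


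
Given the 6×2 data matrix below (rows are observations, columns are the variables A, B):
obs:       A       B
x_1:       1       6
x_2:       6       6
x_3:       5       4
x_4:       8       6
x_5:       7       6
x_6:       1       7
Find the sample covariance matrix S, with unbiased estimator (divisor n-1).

Step 1 — column means:
  mean(A) = (1 + 6 + 5 + 8 + 7 + 1) / 6 = 28/6 = 4.6667
  mean(B) = (6 + 6 + 4 + 6 + 6 + 7) / 6 = 35/6 = 5.8333

Step 2 — sample covariance S[i,j] = (1/(n-1)) · Σ_k (x_{k,i} - mean_i) · (x_{k,j} - mean_j), with n-1 = 5.
  S[A,A] = ((-3.6667)·(-3.6667) + (1.3333)·(1.3333) + (0.3333)·(0.3333) + (3.3333)·(3.3333) + (2.3333)·(2.3333) + (-3.6667)·(-3.6667)) / 5 = 45.3333/5 = 9.0667
  S[A,B] = ((-3.6667)·(0.1667) + (1.3333)·(0.1667) + (0.3333)·(-1.8333) + (3.3333)·(0.1667) + (2.3333)·(0.1667) + (-3.6667)·(1.1667)) / 5 = -4.3333/5 = -0.8667
  S[B,B] = ((0.1667)·(0.1667) + (0.1667)·(0.1667) + (-1.8333)·(-1.8333) + (0.1667)·(0.1667) + (0.1667)·(0.1667) + (1.1667)·(1.1667)) / 5 = 4.8333/5 = 0.9667

S is symmetric (S[j,i] = S[i,j]). Assembling:

S = [[9.0667, -0.8667],
 [-0.8667, 0.9667]]


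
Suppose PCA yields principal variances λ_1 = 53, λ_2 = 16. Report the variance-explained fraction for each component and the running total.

Step 1 — total variance = trace(Sigma) = Σ λ_i = 53 + 16 = 69.

Step 2 — fraction explained by component i = λ_i / Σ λ:
  PC1: 53/69 = 0.7681
  PC2: 16/69 = 0.2319

Step 3 — cumulative fraction after k components = (λ_1 + ... + λ_k) / Σ λ:
  k = 1: 53/69 = 0.7681
  k = 2: (53 + 16)/69 = 69/69 = 1

Summary (fraction, with percent):

explained: PC1 0.7681 (76.81%), PC2 0.2319 (23.19%);  cumulative: 0.7681, 1


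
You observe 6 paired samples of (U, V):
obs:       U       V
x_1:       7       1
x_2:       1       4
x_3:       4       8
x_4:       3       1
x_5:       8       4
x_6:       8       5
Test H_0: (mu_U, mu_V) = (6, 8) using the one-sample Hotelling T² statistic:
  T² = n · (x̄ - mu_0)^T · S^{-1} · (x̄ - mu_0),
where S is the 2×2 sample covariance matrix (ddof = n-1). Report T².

Step 1 — sample mean vector:
  mean(U) = (7 + 1 + 4 + 3 + 8 + 8) / 6 = 31/6 = 5.1667
  mean(V) = (1 + 4 + 8 + 1 + 4 + 5) / 6 = 23/6 = 3.8333
  x̄ = (5.1667, 3.8333),  deviation x̄ - mu_0 = (5.1667, 3.8333) - (6, 8) = (-0.8333, -4.1667).

Step 2 — sample covariance matrix, S[i,j] = (1/(n-1)) · Σ_k (x_{k,i} - mean_i) · (x_{k,j} - mean_j), divisor n-1 = 5:
  S[U,U] = ((1.8333)·(1.8333) + (-4.1667)·(-4.1667) + (-1.1667)·(-1.1667) + (-2.1667)·(-2.1667) + (2.8333)·(2.8333) + (2.8333)·(2.8333)) / 5 = 42.8333/5 = 8.5667
  S[U,V] = ((1.8333)·(-2.8333) + (-4.1667)·(0.1667) + (-1.1667)·(4.1667) + (-2.1667)·(-2.8333) + (2.8333)·(0.1667) + (2.8333)·(1.1667)) / 5 = -0.8333/5 = -0.1667
  S[V,V] = ((-2.8333)·(-2.8333) + (0.1667)·(0.1667) + (4.1667)·(4.1667) + (-2.8333)·(-2.8333) + (0.1667)·(0.1667) + (1.1667)·(1.1667)) / 5 = 34.8333/5 = 6.9667
  S = [[8.5667, -0.1667],
 [-0.1667, 6.9667]].

Step 3 — invert S. det(S) = 8.5667·6.9667 - (-0.1667)² = 59.6533.
  S^{-1} = (1/det) · [[d, -b], [-b, a]] = [[0.1168, 0.0028],
 [0.0028, 0.1436]].

Step 4 — quadratic form (x̄ - mu_0)^T · S^{-1} · (x̄ - mu_0):
  S^{-1} · (x̄ - mu_0) = (-0.109, -0.6007),
  (x̄ - mu_0)^T · [...] = (-0.8333)·(-0.109) + (-4.1667)·(-0.6007) = 2.5937.

Step 5 — scale by n: T² = 6 · 2.5937 = 15.5621.

T² ≈ 15.5621


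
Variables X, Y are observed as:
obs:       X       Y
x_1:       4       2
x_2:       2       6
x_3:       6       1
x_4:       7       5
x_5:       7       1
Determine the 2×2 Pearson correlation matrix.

Step 1 — column means:
  mean(X) = (4 + 2 + 6 + 7 + 7) / 5 = 26/5 = 5.2
  mean(Y) = (2 + 6 + 1 + 5 + 1) / 5 = 15/5 = 3

Step 2 — sample variances and covariances s[i,j] = (1/(n-1)) · Σ_k (x_{k,i} - mean_i) · (x_{k,j} - mean_j), with n-1 = 4:
  s[X,X] = ((-1.2)·(-1.2) + (-3.2)·(-3.2) + (0.8)·(0.8) + (1.8)·(1.8) + (1.8)·(1.8)) / 4 = 18.8/4 = 4.7
  s[X,Y] = ((-1.2)·(-1) + (-3.2)·(3) + (0.8)·(-2) + (1.8)·(2) + (1.8)·(-2)) / 4 = -10/4 = -2.5
  s[Y,Y] = ((-1)·(-1) + (3)·(3) + (-2)·(-2) + (2)·(2) + (-2)·(-2)) / 4 = 22/4 = 5.5
  Sample standard deviations s_i = √(s[i,i]):
  s(X) = √(4.7) = 2.1679
  s(Y) = √(5.5) = 2.3452

Step 3 — r_{ij} = s_{ij} / (s_i · s_j):
  r[X,X] = 1 (diagonal).
  r[X,Y] = -2.5 / (2.1679 · 2.3452) = -2.5 / 5.0843 = -0.4917
  r[Y,Y] = 1 (diagonal).

R is symmetric with unit diagonal. Assembling:

R = [[1, -0.4917],
 [-0.4917, 1]]


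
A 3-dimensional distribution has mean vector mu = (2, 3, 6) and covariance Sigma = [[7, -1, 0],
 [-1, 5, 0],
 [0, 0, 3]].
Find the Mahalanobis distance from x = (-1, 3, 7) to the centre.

Step 1 — centre the observation: (x - mu) = (-3, 0, 1).

Step 2 — invert Sigma (cofactor / det for 3×3, or solve directly):
  Sigma^{-1} = [[0.1471, 0.0294, 0],
 [0.0294, 0.2059, 0],
 [0, 0, 0.3333]].

Step 3 — form the quadratic (x - mu)^T · Sigma^{-1} · (x - mu):
  Sigma^{-1} · (x - mu) = (-0.4412, -0.0882, 0.3333).
  (x - mu)^T · [Sigma^{-1} · (x - mu)] = (-3)·(-0.4412) + (0)·(-0.0882) + (1)·(0.3333) = 1.6569.

Step 4 — take square root: d = √(1.6569) ≈ 1.2872.

d(x, mu) = √(1.6569) ≈ 1.2872


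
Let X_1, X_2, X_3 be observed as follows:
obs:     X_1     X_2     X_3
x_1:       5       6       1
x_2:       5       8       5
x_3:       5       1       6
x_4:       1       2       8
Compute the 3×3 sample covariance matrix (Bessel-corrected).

Step 1 — column means:
  mean(X_1) = (5 + 5 + 5 + 1) / 4 = 16/4 = 4
  mean(X_2) = (6 + 8 + 1 + 2) / 4 = 17/4 = 4.25
  mean(X_3) = (1 + 5 + 6 + 8) / 4 = 20/4 = 5

Step 2 — sample covariance S[i,j] = (1/(n-1)) · Σ_k (x_{k,i} - mean_i) · (x_{k,j} - mean_j), with n-1 = 3.
  S[X_1,X_1] = ((1)·(1) + (1)·(1) + (1)·(1) + (-3)·(-3)) / 3 = 12/3 = 4
  S[X_1,X_2] = ((1)·(1.75) + (1)·(3.75) + (1)·(-3.25) + (-3)·(-2.25)) / 3 = 9/3 = 3
  S[X_1,X_3] = ((1)·(-4) + (1)·(0) + (1)·(1) + (-3)·(3)) / 3 = -12/3 = -4
  S[X_2,X_2] = ((1.75)·(1.75) + (3.75)·(3.75) + (-3.25)·(-3.25) + (-2.25)·(-2.25)) / 3 = 32.75/3 = 10.9167
  S[X_2,X_3] = ((1.75)·(-4) + (3.75)·(0) + (-3.25)·(1) + (-2.25)·(3)) / 3 = -17/3 = -5.6667
  S[X_3,X_3] = ((-4)·(-4) + (0)·(0) + (1)·(1) + (3)·(3)) / 3 = 26/3 = 8.6667

S is symmetric (S[j,i] = S[i,j]). Assembling:

S = [[4, 3, -4],
 [3, 10.9167, -5.6667],
 [-4, -5.6667, 8.6667]]


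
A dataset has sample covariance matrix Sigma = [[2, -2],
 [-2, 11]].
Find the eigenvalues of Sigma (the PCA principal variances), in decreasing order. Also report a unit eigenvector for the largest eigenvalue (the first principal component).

Step 1 — characteristic polynomial of 2×2 Sigma:
  det(Sigma - λI) = λ² - trace · λ + det = 0.
  trace = 2 + 11 = 13, det = 2·11 - (-2)² = 18.
Step 2 — discriminant:
  Δ = trace² - 4·det = 169 - 72 = 97.
Step 3 — eigenvalues:
  λ = (trace ± √Δ)/2 = (13 ± 9.8489)/2,
  λ_1 = 11.4244,  λ_2 = 1.5756.

Step 4 — unit eigenvector for λ_1: solve (Sigma - λ_1 I)v = 0. First row:
  (2 - 11.4244)·v_x + (-2)·v_y = 0, i.e. (-9.4244)·v_x + (-2)·v_y = 0,
  so v ∝ (b, λ_1 - a) = (-2, 9.4244); multiply by -1 so the first entry is positive: u = (2, -9.4244).
  ||u|| = √((2)² + (-9.4244)²) = √(92.8199) ≈ 9.6343,
  v_1 = u/||u|| ≈ (0.2076, -0.9782) (||v_1|| = 1).

λ_1 = 11.4244,  λ_2 = 1.5756;  v_1 ≈ (0.2076, -0.9782)


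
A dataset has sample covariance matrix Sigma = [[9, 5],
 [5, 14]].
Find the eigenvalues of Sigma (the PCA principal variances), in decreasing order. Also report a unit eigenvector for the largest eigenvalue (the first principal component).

Step 1 — characteristic polynomial of 2×2 Sigma:
  det(Sigma - λI) = λ² - trace · λ + det = 0.
  trace = 9 + 14 = 23, det = 9·14 - (5)² = 101.
Step 2 — discriminant:
  Δ = trace² - 4·det = 529 - 404 = 125.
Step 3 — eigenvalues:
  λ = (trace ± √Δ)/2 = (23 ± 11.1803)/2,
  λ_1 = 17.0902,  λ_2 = 5.9098.

Step 4 — unit eigenvector for λ_1: solve (Sigma - λ_1 I)v = 0. First row:
  (9 - 17.0902)·v_x + (5)·v_y = 0, i.e. (-8.0902)·v_x + (5)·v_y = 0,
  so v ∝ (b, λ_1 - a) = (5, 8.0902) = u.
  ||u|| = √((5)² + (8.0902)²) = √(90.4508) ≈ 9.5106,
  v_1 = u/||u|| ≈ (0.5257, 0.8507) (||v_1|| = 1).

λ_1 = 17.0902,  λ_2 = 5.9098;  v_1 ≈ (0.5257, 0.8507)


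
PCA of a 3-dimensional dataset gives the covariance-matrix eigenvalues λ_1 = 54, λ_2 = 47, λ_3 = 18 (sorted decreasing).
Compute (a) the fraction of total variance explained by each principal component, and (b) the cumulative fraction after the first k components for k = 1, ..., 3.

Step 1 — total variance = trace(Sigma) = Σ λ_i = 54 + 47 + 18 = 119.

Step 2 — fraction explained by component i = λ_i / Σ λ:
  PC1: 54/119 = 0.4538
  PC2: 47/119 = 0.395
  PC3: 18/119 = 0.1513

Step 3 — cumulative fraction after k components = (λ_1 + ... + λ_k) / Σ λ:
  k = 1: 54/119 = 0.4538
  k = 2: (54 + 47)/119 = 101/119 = 0.8487
  k = 3: (54 + 47 + 18)/119 = 119/119 = 1

Summary (fraction, with percent):

explained: PC1 0.4538 (45.38%), PC2 0.395 (39.5%), PC3 0.1513 (15.13%);  cumulative: 0.4538, 0.8487, 1


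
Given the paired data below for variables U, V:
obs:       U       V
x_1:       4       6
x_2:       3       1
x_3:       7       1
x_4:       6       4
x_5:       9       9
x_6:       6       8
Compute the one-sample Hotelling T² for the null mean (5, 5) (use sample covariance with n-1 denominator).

Step 1 — sample mean vector:
  mean(U) = (4 + 3 + 7 + 6 + 9 + 6) / 6 = 35/6 = 5.8333
  mean(V) = (6 + 1 + 1 + 4 + 9 + 8) / 6 = 29/6 = 4.8333
  x̄ = (5.8333, 4.8333),  deviation x̄ - mu_0 = (5.8333, 4.8333) - (5, 5) = (0.8333, -0.1667).

Step 2 — sample covariance matrix, S[i,j] = (1/(n-1)) · Σ_k (x_{k,i} - mean_i) · (x_{k,j} - mean_j), divisor n-1 = 5:
  S[U,U] = ((-1.8333)·(-1.8333) + (-2.8333)·(-2.8333) + (1.1667)·(1.1667) + (0.1667)·(0.1667) + (3.1667)·(3.1667) + (0.1667)·(0.1667)) / 5 = 22.8333/5 = 4.5667
  S[U,V] = ((-1.8333)·(1.1667) + (-2.8333)·(-3.8333) + (1.1667)·(-3.8333) + (0.1667)·(-0.8333) + (3.1667)·(4.1667) + (0.1667)·(3.1667)) / 5 = 17.8333/5 = 3.5667
  S[V,V] = ((1.1667)·(1.1667) + (-3.8333)·(-3.8333) + (-3.8333)·(-3.8333) + (-0.8333)·(-0.8333) + (4.1667)·(4.1667) + (3.1667)·(3.1667)) / 5 = 58.8333/5 = 11.7667
  S = [[4.5667, 3.5667],
 [3.5667, 11.7667]].

Step 3 — invert S. det(S) = 4.5667·11.7667 - (3.5667)² = 41.0133.
  S^{-1} = (1/det) · [[d, -b], [-b, a]] = [[0.2869, -0.087],
 [-0.087, 0.1113]].

Step 4 — quadratic form (x̄ - mu_0)^T · S^{-1} · (x̄ - mu_0):
  S^{-1} · (x̄ - mu_0) = (0.2536, -0.091),
  (x̄ - mu_0)^T · [...] = (0.8333)·(0.2536) + (-0.1667)·(-0.091) = 0.2265.

Step 5 — scale by n: T² = 6 · 0.2265 = 1.3589.

T² ≈ 1.3589


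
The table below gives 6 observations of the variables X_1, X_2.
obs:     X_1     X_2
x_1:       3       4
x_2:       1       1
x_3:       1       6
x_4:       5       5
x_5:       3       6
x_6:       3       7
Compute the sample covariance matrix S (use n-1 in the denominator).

Step 1 — column means:
  mean(X_1) = (3 + 1 + 1 + 5 + 3 + 3) / 6 = 16/6 = 2.6667
  mean(X_2) = (4 + 1 + 6 + 5 + 6 + 7) / 6 = 29/6 = 4.8333

Step 2 — sample covariance S[i,j] = (1/(n-1)) · Σ_k (x_{k,i} - mean_i) · (x_{k,j} - mean_j), with n-1 = 5.
  S[X_1,X_1] = ((0.3333)·(0.3333) + (-1.6667)·(-1.6667) + (-1.6667)·(-1.6667) + (2.3333)·(2.3333) + (0.3333)·(0.3333) + (0.3333)·(0.3333)) / 5 = 11.3333/5 = 2.2667
  S[X_1,X_2] = ((0.3333)·(-0.8333) + (-1.6667)·(-3.8333) + (-1.6667)·(1.1667) + (2.3333)·(0.1667) + (0.3333)·(1.1667) + (0.3333)·(2.1667)) / 5 = 5.6667/5 = 1.1333
  S[X_2,X_2] = ((-0.8333)·(-0.8333) + (-3.8333)·(-3.8333) + (1.1667)·(1.1667) + (0.1667)·(0.1667) + (1.1667)·(1.1667) + (2.1667)·(2.1667)) / 5 = 22.8333/5 = 4.5667

S is symmetric (S[j,i] = S[i,j]). Assembling:

S = [[2.2667, 1.1333],
 [1.1333, 4.5667]]


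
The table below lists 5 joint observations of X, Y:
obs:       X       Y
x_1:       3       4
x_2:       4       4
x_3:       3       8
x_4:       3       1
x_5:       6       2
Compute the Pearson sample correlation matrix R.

Step 1 — column means:
  mean(X) = (3 + 4 + 3 + 3 + 6) / 5 = 19/5 = 3.8
  mean(Y) = (4 + 4 + 8 + 1 + 2) / 5 = 19/5 = 3.8

Step 2 — sample variances and covariances s[i,j] = (1/(n-1)) · Σ_k (x_{k,i} - mean_i) · (x_{k,j} - mean_j), with n-1 = 4:
  s[X,X] = ((-0.8)·(-0.8) + (0.2)·(0.2) + (-0.8)·(-0.8) + (-0.8)·(-0.8) + (2.2)·(2.2)) / 4 = 6.8/4 = 1.7
  s[X,Y] = ((-0.8)·(0.2) + (0.2)·(0.2) + (-0.8)·(4.2) + (-0.8)·(-2.8) + (2.2)·(-1.8)) / 4 = -5.2/4 = -1.3
  s[Y,Y] = ((0.2)·(0.2) + (0.2)·(0.2) + (4.2)·(4.2) + (-2.8)·(-2.8) + (-1.8)·(-1.8)) / 4 = 28.8/4 = 7.2
  Sample standard deviations s_i = √(s[i,i]):
  s(X) = √(1.7) = 1.3038
  s(Y) = √(7.2) = 2.6833

Step 3 — r_{ij} = s_{ij} / (s_i · s_j):
  r[X,X] = 1 (diagonal).
  r[X,Y] = -1.3 / (1.3038 · 2.6833) = -1.3 / 3.4986 = -0.3716
  r[Y,Y] = 1 (diagonal).

R is symmetric with unit diagonal. Assembling:

R = [[1, -0.3716],
 [-0.3716, 1]]


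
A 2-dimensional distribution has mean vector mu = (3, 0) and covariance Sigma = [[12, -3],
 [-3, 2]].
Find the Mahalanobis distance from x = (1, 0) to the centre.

Step 1 — centre the observation: (x - mu) = (-2, 0).

Step 2 — invert Sigma. det(Sigma) = 12·2 - (-3)² = 15.
  Sigma^{-1} = (1/det) · [[d, -b], [-b, a]] = [[0.1333, 0.2],
 [0.2, 0.8]].

Step 3 — form the quadratic (x - mu)^T · Sigma^{-1} · (x - mu):
  Sigma^{-1} · (x - mu) = (-0.2667, -0.4).
  (x - mu)^T · [Sigma^{-1} · (x - mu)] = (-2)·(-0.2667) + (0)·(-0.4) = 0.5333.

Step 4 — take square root: d = √(0.5333) ≈ 0.7303.

d(x, mu) = √(0.5333) ≈ 0.7303


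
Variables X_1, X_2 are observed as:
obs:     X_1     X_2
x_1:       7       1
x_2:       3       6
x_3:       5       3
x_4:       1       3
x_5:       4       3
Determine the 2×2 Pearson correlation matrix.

Step 1 — column means:
  mean(X_1) = (7 + 3 + 5 + 1 + 4) / 5 = 20/5 = 4
  mean(X_2) = (1 + 6 + 3 + 3 + 3) / 5 = 16/5 = 3.2

Step 2 — sample variances and covariances s[i,j] = (1/(n-1)) · Σ_k (x_{k,i} - mean_i) · (x_{k,j} - mean_j), with n-1 = 4:
  s[X_1,X_1] = ((3)·(3) + (-1)·(-1) + (1)·(1) + (-3)·(-3) + (0)·(0)) / 4 = 20/4 = 5
  s[X_1,X_2] = ((3)·(-2.2) + (-1)·(2.8) + (1)·(-0.2) + (-3)·(-0.2) + (0)·(-0.2)) / 4 = -9/4 = -2.25
  s[X_2,X_2] = ((-2.2)·(-2.2) + (2.8)·(2.8) + (-0.2)·(-0.2) + (-0.2)·(-0.2) + (-0.2)·(-0.2)) / 4 = 12.8/4 = 3.2
  Sample standard deviations s_i = √(s[i,i]):
  s(X_1) = √(5) = 2.2361
  s(X_2) = √(3.2) = 1.7889

Step 3 — r_{ij} = s_{ij} / (s_i · s_j):
  r[X_1,X_1] = 1 (diagonal).
  r[X_1,X_2] = -2.25 / (2.2361 · 1.7889) = -2.25 / 4 = -0.5625
  r[X_2,X_2] = 1 (diagonal).

R is symmetric with unit diagonal. Assembling:

R = [[1, -0.5625],
 [-0.5625, 1]]


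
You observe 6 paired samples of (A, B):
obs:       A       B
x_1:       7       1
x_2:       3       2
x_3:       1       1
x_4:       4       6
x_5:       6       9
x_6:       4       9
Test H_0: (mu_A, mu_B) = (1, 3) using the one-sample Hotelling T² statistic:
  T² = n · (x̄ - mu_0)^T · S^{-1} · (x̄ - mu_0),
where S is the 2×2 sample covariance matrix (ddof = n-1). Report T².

Step 1 — sample mean vector:
  mean(A) = (7 + 3 + 1 + 4 + 6 + 4) / 6 = 25/6 = 4.1667
  mean(B) = (1 + 2 + 1 + 6 + 9 + 9) / 6 = 28/6 = 4.6667
  x̄ = (4.1667, 4.6667),  deviation x̄ - mu_0 = (4.1667, 4.6667) - (1, 3) = (3.1667, 1.6667).

Step 2 — sample covariance matrix, S[i,j] = (1/(n-1)) · Σ_k (x_{k,i} - mean_i) · (x_{k,j} - mean_j), divisor n-1 = 5:
  S[A,A] = ((2.8333)·(2.8333) + (-1.1667)·(-1.1667) + (-3.1667)·(-3.1667) + (-0.1667)·(-0.1667) + (1.8333)·(1.8333) + (-0.1667)·(-0.1667)) / 5 = 22.8333/5 = 4.5667
  S[A,B] = ((2.8333)·(-3.6667) + (-1.1667)·(-2.6667) + (-3.1667)·(-3.6667) + (-0.1667)·(1.3333) + (1.8333)·(4.3333) + (-0.1667)·(4.3333)) / 5 = 11.3333/5 = 2.2667
  S[B,B] = ((-3.6667)·(-3.6667) + (-2.6667)·(-2.6667) + (-3.6667)·(-3.6667) + (1.3333)·(1.3333) + (4.3333)·(4.3333) + (4.3333)·(4.3333)) / 5 = 73.3333/5 = 14.6667
  S = [[4.5667, 2.2667],
 [2.2667, 14.6667]].

Step 3 — invert S. det(S) = 4.5667·14.6667 - (2.2667)² = 61.84.
  S^{-1} = (1/det) · [[d, -b], [-b, a]] = [[0.2372, -0.0367],
 [-0.0367, 0.0738]].

Step 4 — quadratic form (x̄ - mu_0)^T · S^{-1} · (x̄ - mu_0):
  S^{-1} · (x̄ - mu_0) = (0.69, 0.007),
  (x̄ - mu_0)^T · [...] = (3.1667)·(0.69) + (1.6667)·(0.007) = 2.1965.

Step 5 — scale by n: T² = 6 · 2.1965 = 13.1792.

T² ≈ 13.1792


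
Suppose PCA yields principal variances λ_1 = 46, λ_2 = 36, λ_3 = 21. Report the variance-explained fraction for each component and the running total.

Step 1 — total variance = trace(Sigma) = Σ λ_i = 46 + 36 + 21 = 103.

Step 2 — fraction explained by component i = λ_i / Σ λ:
  PC1: 46/103 = 0.4466
  PC2: 36/103 = 0.3495
  PC3: 21/103 = 0.2039

Step 3 — cumulative fraction after k components = (λ_1 + ... + λ_k) / Σ λ:
  k = 1: 46/103 = 0.4466
  k = 2: (46 + 36)/103 = 82/103 = 0.7961
  k = 3: (46 + 36 + 21)/103 = 103/103 = 1

Summary (fraction, with percent):

explained: PC1 0.4466 (44.66%), PC2 0.3495 (34.95%), PC3 0.2039 (20.39%);  cumulative: 0.4466, 0.7961, 1


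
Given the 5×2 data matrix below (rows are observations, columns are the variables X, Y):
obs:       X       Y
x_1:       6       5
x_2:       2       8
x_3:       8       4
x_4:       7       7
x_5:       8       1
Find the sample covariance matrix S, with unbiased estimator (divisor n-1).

Step 1 — column means:
  mean(X) = (6 + 2 + 8 + 7 + 8) / 5 = 31/5 = 6.2
  mean(Y) = (5 + 8 + 4 + 7 + 1) / 5 = 25/5 = 5

Step 2 — sample covariance S[i,j] = (1/(n-1)) · Σ_k (x_{k,i} - mean_i) · (x_{k,j} - mean_j), with n-1 = 4.
  S[X,X] = ((-0.2)·(-0.2) + (-4.2)·(-4.2) + (1.8)·(1.8) + (0.8)·(0.8) + (1.8)·(1.8)) / 4 = 24.8/4 = 6.2
  S[X,Y] = ((-0.2)·(0) + (-4.2)·(3) + (1.8)·(-1) + (0.8)·(2) + (1.8)·(-4)) / 4 = -20/4 = -5
  S[Y,Y] = ((0)·(0) + (3)·(3) + (-1)·(-1) + (2)·(2) + (-4)·(-4)) / 4 = 30/4 = 7.5

S is symmetric (S[j,i] = S[i,j]). Assembling:

S = [[6.2, -5],
 [-5, 7.5]]


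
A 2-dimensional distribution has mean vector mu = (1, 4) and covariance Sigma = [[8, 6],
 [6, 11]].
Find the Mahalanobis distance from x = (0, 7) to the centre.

Step 1 — centre the observation: (x - mu) = (-1, 3).

Step 2 — invert Sigma. det(Sigma) = 8·11 - (6)² = 52.
  Sigma^{-1} = (1/det) · [[d, -b], [-b, a]] = [[0.2115, -0.1154],
 [-0.1154, 0.1538]].

Step 3 — form the quadratic (x - mu)^T · Sigma^{-1} · (x - mu):
  Sigma^{-1} · (x - mu) = (-0.5577, 0.5769).
  (x - mu)^T · [Sigma^{-1} · (x - mu)] = (-1)·(-0.5577) + (3)·(0.5769) = 2.2885.

Step 4 — take square root: d = √(2.2885) ≈ 1.5128.

d(x, mu) = √(2.2885) ≈ 1.5128


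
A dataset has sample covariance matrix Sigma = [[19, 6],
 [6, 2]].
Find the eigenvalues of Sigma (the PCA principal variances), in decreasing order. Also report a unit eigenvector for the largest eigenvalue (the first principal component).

Step 1 — characteristic polynomial of 2×2 Sigma:
  det(Sigma - λI) = λ² - trace · λ + det = 0.
  trace = 19 + 2 = 21, det = 19·2 - (6)² = 2.
Step 2 — discriminant:
  Δ = trace² - 4·det = 441 - 8 = 433.
Step 3 — eigenvalues:
  λ = (trace ± √Δ)/2 = (21 ± 20.8087)/2,
  λ_1 = 20.9043,  λ_2 = 0.0957.

Step 4 — unit eigenvector for λ_1: solve (Sigma - λ_1 I)v = 0. First row:
  (19 - 20.9043)·v_x + (6)·v_y = 0, i.e. (-1.9043)·v_x + (6)·v_y = 0,
  so v ∝ (b, λ_1 - a) = (6, 1.9043) = u.
  ||u|| = √((6)² + (1.9043)²) = √(39.6265) ≈ 6.295,
  v_1 = u/||u|| ≈ (0.9531, 0.3025) (||v_1|| = 1).

λ_1 = 20.9043,  λ_2 = 0.0957;  v_1 ≈ (0.9531, 0.3025)


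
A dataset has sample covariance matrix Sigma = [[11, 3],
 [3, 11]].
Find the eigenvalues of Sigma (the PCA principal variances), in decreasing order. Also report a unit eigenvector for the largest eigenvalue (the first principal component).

Step 1 — characteristic polynomial of 2×2 Sigma:
  det(Sigma - λI) = λ² - trace · λ + det = 0.
  trace = 11 + 11 = 22, det = 11·11 - (3)² = 112.
Step 2 — discriminant:
  Δ = trace² - 4·det = 484 - 448 = 36.
Step 3 — eigenvalues:
  λ = (trace ± √Δ)/2 = (22 ± 6)/2,
  λ_1 = 14,  λ_2 = 8.

Step 4 — unit eigenvector for λ_1: solve (Sigma - λ_1 I)v = 0. First row:
  (11 - 14)·v_x + (3)·v_y = 0, i.e. (-3)·v_x + (3)·v_y = 0,
  so v ∝ (b, λ_1 - a) = (3, 3) = u.
  ||u|| = √((3)² + (3)²) = √(18) ≈ 4.2426,
  v_1 = u/||u|| ≈ (0.7071, 0.7071) (||v_1|| = 1).

λ_1 = 14,  λ_2 = 8;  v_1 ≈ (0.7071, 0.7071)


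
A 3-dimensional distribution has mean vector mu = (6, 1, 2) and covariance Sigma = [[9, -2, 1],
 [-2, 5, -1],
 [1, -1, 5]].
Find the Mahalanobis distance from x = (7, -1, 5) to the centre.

Step 1 — centre the observation: (x - mu) = (1, -2, 3).

Step 2 — invert Sigma (cofactor / det for 3×3, or solve directly):
  Sigma^{-1} = [[0.1231, 0.0462, -0.0154],
 [0.0462, 0.2256, 0.0359],
 [-0.0154, 0.0359, 0.2103]].

Step 3 — form the quadratic (x - mu)^T · Sigma^{-1} · (x - mu):
  Sigma^{-1} · (x - mu) = (-0.0154, -0.2974, 0.5436).
  (x - mu)^T · [Sigma^{-1} · (x - mu)] = (1)·(-0.0154) + (-2)·(-0.2974) + (3)·(0.5436) = 2.2103.

Step 4 — take square root: d = √(2.2103) ≈ 1.4867.

d(x, mu) = √(2.2103) ≈ 1.4867


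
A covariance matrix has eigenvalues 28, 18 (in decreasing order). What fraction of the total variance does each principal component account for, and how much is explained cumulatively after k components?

Step 1 — total variance = trace(Sigma) = Σ λ_i = 28 + 18 = 46.

Step 2 — fraction explained by component i = λ_i / Σ λ:
  PC1: 28/46 = 0.6087
  PC2: 18/46 = 0.3913

Step 3 — cumulative fraction after k components = (λ_1 + ... + λ_k) / Σ λ:
  k = 1: 28/46 = 0.6087
  k = 2: (28 + 18)/46 = 46/46 = 1

Summary (fraction, with percent):

explained: PC1 0.6087 (60.87%), PC2 0.3913 (39.13%);  cumulative: 0.6087, 1


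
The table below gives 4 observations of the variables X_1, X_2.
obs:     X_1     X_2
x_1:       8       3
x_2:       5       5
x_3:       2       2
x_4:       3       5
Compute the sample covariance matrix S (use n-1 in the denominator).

Step 1 — column means:
  mean(X_1) = (8 + 5 + 2 + 3) / 4 = 18/4 = 4.5
  mean(X_2) = (3 + 5 + 2 + 5) / 4 = 15/4 = 3.75

Step 2 — sample covariance S[i,j] = (1/(n-1)) · Σ_k (x_{k,i} - mean_i) · (x_{k,j} - mean_j), with n-1 = 3.
  S[X_1,X_1] = ((3.5)·(3.5) + (0.5)·(0.5) + (-2.5)·(-2.5) + (-1.5)·(-1.5)) / 3 = 21/3 = 7
  S[X_1,X_2] = ((3.5)·(-0.75) + (0.5)·(1.25) + (-2.5)·(-1.75) + (-1.5)·(1.25)) / 3 = 0.5/3 = 0.1667
  S[X_2,X_2] = ((-0.75)·(-0.75) + (1.25)·(1.25) + (-1.75)·(-1.75) + (1.25)·(1.25)) / 3 = 6.75/3 = 2.25

S is symmetric (S[j,i] = S[i,j]). Assembling:

S = [[7, 0.1667],
 [0.1667, 2.25]]


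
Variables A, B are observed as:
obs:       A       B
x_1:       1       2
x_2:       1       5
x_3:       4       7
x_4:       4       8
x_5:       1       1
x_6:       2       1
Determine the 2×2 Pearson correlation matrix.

Step 1 — column means:
  mean(A) = (1 + 1 + 4 + 4 + 1 + 2) / 6 = 13/6 = 2.1667
  mean(B) = (2 + 5 + 7 + 8 + 1 + 1) / 6 = 24/6 = 4

Step 2 — sample variances and covariances s[i,j] = (1/(n-1)) · Σ_k (x_{k,i} - mean_i) · (x_{k,j} - mean_j), with n-1 = 5:
  s[A,A] = ((-1.1667)·(-1.1667) + (-1.1667)·(-1.1667) + (1.8333)·(1.8333) + (1.8333)·(1.8333) + (-1.1667)·(-1.1667) + (-0.1667)·(-0.1667)) / 5 = 10.8333/5 = 2.1667
  s[A,B] = ((-1.1667)·(-2) + (-1.1667)·(1) + (1.8333)·(3) + (1.8333)·(4) + (-1.1667)·(-3) + (-0.1667)·(-3)) / 5 = 18/5 = 3.6
  s[B,B] = ((-2)·(-2) + (1)·(1) + (3)·(3) + (4)·(4) + (-3)·(-3) + (-3)·(-3)) / 5 = 48/5 = 9.6
  Sample standard deviations s_i = √(s[i,i]):
  s(A) = √(2.1667) = 1.472
  s(B) = √(9.6) = 3.0984

Step 3 — r_{ij} = s_{ij} / (s_i · s_j):
  r[A,A] = 1 (diagonal).
  r[A,B] = 3.6 / (1.472 · 3.0984) = 3.6 / 4.5607 = 0.7894
  r[B,B] = 1 (diagonal).

R is symmetric with unit diagonal. Assembling:

R = [[1, 0.7894],
 [0.7894, 1]]


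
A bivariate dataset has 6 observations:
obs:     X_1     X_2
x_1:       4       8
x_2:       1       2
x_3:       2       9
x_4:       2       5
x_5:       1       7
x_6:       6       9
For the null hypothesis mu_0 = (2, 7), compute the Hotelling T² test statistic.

Step 1 — sample mean vector:
  mean(X_1) = (4 + 1 + 2 + 2 + 1 + 6) / 6 = 16/6 = 2.6667
  mean(X_2) = (8 + 2 + 9 + 5 + 7 + 9) / 6 = 40/6 = 6.6667
  x̄ = (2.6667, 6.6667),  deviation x̄ - mu_0 = (2.6667, 6.6667) - (2, 7) = (0.6667, -0.3333).

Step 2 — sample covariance matrix, S[i,j] = (1/(n-1)) · Σ_k (x_{k,i} - mean_i) · (x_{k,j} - mean_j), divisor n-1 = 5:
  S[X_1,X_1] = ((1.3333)·(1.3333) + (-1.6667)·(-1.6667) + (-0.6667)·(-0.6667) + (-0.6667)·(-0.6667) + (-1.6667)·(-1.6667) + (3.3333)·(3.3333)) / 5 = 19.3333/5 = 3.8667
  S[X_1,X_2] = ((1.3333)·(1.3333) + (-1.6667)·(-4.6667) + (-0.6667)·(2.3333) + (-0.6667)·(-1.6667) + (-1.6667)·(0.3333) + (3.3333)·(2.3333)) / 5 = 16.3333/5 = 3.2667
  S[X_2,X_2] = ((1.3333)·(1.3333) + (-4.6667)·(-4.6667) + (2.3333)·(2.3333) + (-1.6667)·(-1.6667) + (0.3333)·(0.3333) + (2.3333)·(2.3333)) / 5 = 37.3333/5 = 7.4667
  S = [[3.8667, 3.2667],
 [3.2667, 7.4667]].

Step 3 — invert S. det(S) = 3.8667·7.4667 - (3.2667)² = 18.2.
  S^{-1} = (1/det) · [[d, -b], [-b, a]] = [[0.4103, -0.1795],
 [-0.1795, 0.2125]].

Step 4 — quadratic form (x̄ - mu_0)^T · S^{-1} · (x̄ - mu_0):
  S^{-1} · (x̄ - mu_0) = (0.3333, -0.1905),
  (x̄ - mu_0)^T · [...] = (0.6667)·(0.3333) + (-0.3333)·(-0.1905) = 0.2857.

Step 5 — scale by n: T² = 6 · 0.2857 = 1.7143.

T² ≈ 1.7143


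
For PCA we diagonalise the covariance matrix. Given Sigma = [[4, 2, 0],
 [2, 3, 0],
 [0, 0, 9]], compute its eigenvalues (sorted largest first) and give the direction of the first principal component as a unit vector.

Step 1 — characteristic polynomial p(λ) = det(λI - Sigma) = λ³ - tr·λ² + c_1·λ - det, where tr = trace, c_1 = sum of the principal 2×2 minors, det = det(Sigma):
  tr = 4 + 3 + 9 = 16,
  c_1 = (4·3 - (2)²) + (4·9 - (0)²) + (3·9 - (0)²) = 8 + 36 + 27 = 71,
  det = 4·(3·9 - (0)²) - (2)·((2)·9 - (0)·(0)) + (0)·((2)·(0) - 3·(0)) = 4·(27) - (2)·(18) + (0)·(0) = 72.
  So p(λ) = λ³ - 16λ² + 71λ - 72.
Step 2 — look for an integer root (rational root theorem: any rational root is an integer divisor of 72). Testing λ = 9:
  p(9) = 729 - 1296 + 639 - 72 = 0  ✓
  Dividing out (λ - 9): p(λ) = (λ - 9)(λ² - 7λ + 8).
Step 3 — remaining eigenvalues from the quadratic λ² - 7λ + 8 = 0:
  Δ = 7² - 4·8 = 49 - 32 = 17,  λ = (7 ± √17)/2 = (7 ± 4.1231)/2 ≈ 5.5616 or 1.4384.
  Sorted: λ_1 = 9,  λ_2 = 5.5616,  λ_3 = 1.4384  (check: sum = 16 = tr ✓).

Step 4 — unit eigenvector for λ_1 = 9: v spans the null space of (Sigma - λ_1 I), whose rows are
  r_1 = (-5, 2, 0),  r_2 = (2, -6, 0),  r_3 = (0, 0, 0).
  v is orthogonal to every row, so take v ∝ r_1 × r_2 = ((2)·(0) - (0)·(-6), (0)·(2) - (-5)·(0), (-5)·(-6) - (2)·(2)) = (0, 0, 26).
  Rescale (divide by 26): u = (0, 0, 1).
  ||u|| = √((0)² + (0)² + (1)²) = √(1) = 1,  v_1 = u/||u|| ≈ (0, 0, 1) (||v_1|| = 1).

λ_1 = 9,  λ_2 = 5.5616,  λ_3 = 1.4384;  v_1 ≈ (0, 0, 1)


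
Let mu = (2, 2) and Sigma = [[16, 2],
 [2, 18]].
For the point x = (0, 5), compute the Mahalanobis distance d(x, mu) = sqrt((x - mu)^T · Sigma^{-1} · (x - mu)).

Step 1 — centre the observation: (x - mu) = (-2, 3).

Step 2 — invert Sigma. det(Sigma) = 16·18 - (2)² = 284.
  Sigma^{-1} = (1/det) · [[d, -b], [-b, a]] = [[0.0634, -0.007],
 [-0.007, 0.0563]].

Step 3 — form the quadratic (x - mu)^T · Sigma^{-1} · (x - mu):
  Sigma^{-1} · (x - mu) = (-0.1479, 0.1831).
  (x - mu)^T · [Sigma^{-1} · (x - mu)] = (-2)·(-0.1479) + (3)·(0.1831) = 0.8451.

Step 4 — take square root: d = √(0.8451) ≈ 0.9193.

d(x, mu) = √(0.8451) ≈ 0.9193


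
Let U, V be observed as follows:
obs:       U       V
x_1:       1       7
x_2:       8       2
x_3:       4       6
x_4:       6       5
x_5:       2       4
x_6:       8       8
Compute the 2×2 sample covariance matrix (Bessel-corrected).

Step 1 — column means:
  mean(U) = (1 + 8 + 4 + 6 + 2 + 8) / 6 = 29/6 = 4.8333
  mean(V) = (7 + 2 + 6 + 5 + 4 + 8) / 6 = 32/6 = 5.3333

Step 2 — sample covariance S[i,j] = (1/(n-1)) · Σ_k (x_{k,i} - mean_i) · (x_{k,j} - mean_j), with n-1 = 5.
  S[U,U] = ((-3.8333)·(-3.8333) + (3.1667)·(3.1667) + (-0.8333)·(-0.8333) + (1.1667)·(1.1667) + (-2.8333)·(-2.8333) + (3.1667)·(3.1667)) / 5 = 44.8333/5 = 8.9667
  S[U,V] = ((-3.8333)·(1.6667) + (3.1667)·(-3.3333) + (-0.8333)·(0.6667) + (1.1667)·(-0.3333) + (-2.8333)·(-1.3333) + (3.1667)·(2.6667)) / 5 = -5.6667/5 = -1.1333
  S[V,V] = ((1.6667)·(1.6667) + (-3.3333)·(-3.3333) + (0.6667)·(0.6667) + (-0.3333)·(-0.3333) + (-1.3333)·(-1.3333) + (2.6667)·(2.6667)) / 5 = 23.3333/5 = 4.6667

S is symmetric (S[j,i] = S[i,j]). Assembling:

S = [[8.9667, -1.1333],
 [-1.1333, 4.6667]]


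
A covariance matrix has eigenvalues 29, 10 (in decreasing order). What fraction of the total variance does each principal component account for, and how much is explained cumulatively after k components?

Step 1 — total variance = trace(Sigma) = Σ λ_i = 29 + 10 = 39.

Step 2 — fraction explained by component i = λ_i / Σ λ:
  PC1: 29/39 = 0.7436
  PC2: 10/39 = 0.2564

Step 3 — cumulative fraction after k components = (λ_1 + ... + λ_k) / Σ λ:
  k = 1: 29/39 = 0.7436
  k = 2: (29 + 10)/39 = 39/39 = 1

Summary (fraction, with percent):

explained: PC1 0.7436 (74.36%), PC2 0.2564 (25.64%);  cumulative: 0.7436, 1


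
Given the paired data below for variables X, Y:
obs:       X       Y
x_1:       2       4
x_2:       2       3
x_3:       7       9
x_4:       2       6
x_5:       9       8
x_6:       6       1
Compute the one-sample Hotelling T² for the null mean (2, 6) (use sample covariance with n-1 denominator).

Step 1 — sample mean vector:
  mean(X) = (2 + 2 + 7 + 2 + 9 + 6) / 6 = 28/6 = 4.6667
  mean(Y) = (4 + 3 + 9 + 6 + 8 + 1) / 6 = 31/6 = 5.1667
  x̄ = (4.6667, 5.1667),  deviation x̄ - mu_0 = (4.6667, 5.1667) - (2, 6) = (2.6667, -0.8333).

Step 2 — sample covariance matrix, S[i,j] = (1/(n-1)) · Σ_k (x_{k,i} - mean_i) · (x_{k,j} - mean_j), divisor n-1 = 5:
  S[X,X] = ((-2.6667)·(-2.6667) + (-2.6667)·(-2.6667) + (2.3333)·(2.3333) + (-2.6667)·(-2.6667) + (4.3333)·(4.3333) + (1.3333)·(1.3333)) / 5 = 47.3333/5 = 9.4667
  S[X,Y] = ((-2.6667)·(-1.1667) + (-2.6667)·(-2.1667) + (2.3333)·(3.8333) + (-2.6667)·(0.8333) + (4.3333)·(2.8333) + (1.3333)·(-4.1667)) / 5 = 22.3333/5 = 4.4667
  S[Y,Y] = ((-1.1667)·(-1.1667) + (-2.1667)·(-2.1667) + (3.8333)·(3.8333) + (0.8333)·(0.8333) + (2.8333)·(2.8333) + (-4.1667)·(-4.1667)) / 5 = 46.8333/5 = 9.3667
  S = [[9.4667, 4.4667],
 [4.4667, 9.3667]].

Step 3 — invert S. det(S) = 9.4667·9.3667 - (4.4667)² = 68.72.
  S^{-1} = (1/det) · [[d, -b], [-b, a]] = [[0.1363, -0.065],
 [-0.065, 0.1378]].

Step 4 — quadratic form (x̄ - mu_0)^T · S^{-1} · (x̄ - mu_0):
  S^{-1} · (x̄ - mu_0) = (0.4176, -0.2881),
  (x̄ - mu_0)^T · [...] = (2.6667)·(0.4176) + (-0.8333)·(-0.2881) = 1.3538.

Step 5 — scale by n: T² = 6 · 1.3538 = 8.1228.

T² ≈ 8.1228
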